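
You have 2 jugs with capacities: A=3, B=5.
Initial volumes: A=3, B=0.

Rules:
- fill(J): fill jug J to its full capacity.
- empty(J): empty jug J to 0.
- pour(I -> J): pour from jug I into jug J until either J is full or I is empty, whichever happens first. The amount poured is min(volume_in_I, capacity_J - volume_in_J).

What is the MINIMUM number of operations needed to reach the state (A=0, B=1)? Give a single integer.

Answer: 5

Derivation:
BFS from (A=3, B=0). One shortest path:
  1. pour(A -> B) -> (A=0 B=3)
  2. fill(A) -> (A=3 B=3)
  3. pour(A -> B) -> (A=1 B=5)
  4. empty(B) -> (A=1 B=0)
  5. pour(A -> B) -> (A=0 B=1)
Reached target in 5 moves.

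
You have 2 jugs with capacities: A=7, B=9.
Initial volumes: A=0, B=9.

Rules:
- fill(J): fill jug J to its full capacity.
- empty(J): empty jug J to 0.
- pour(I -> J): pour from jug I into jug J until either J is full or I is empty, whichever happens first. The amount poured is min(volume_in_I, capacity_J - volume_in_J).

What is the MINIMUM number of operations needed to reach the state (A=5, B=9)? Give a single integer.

Answer: 5

Derivation:
BFS from (A=0, B=9). One shortest path:
  1. fill(A) -> (A=7 B=9)
  2. empty(B) -> (A=7 B=0)
  3. pour(A -> B) -> (A=0 B=7)
  4. fill(A) -> (A=7 B=7)
  5. pour(A -> B) -> (A=5 B=9)
Reached target in 5 moves.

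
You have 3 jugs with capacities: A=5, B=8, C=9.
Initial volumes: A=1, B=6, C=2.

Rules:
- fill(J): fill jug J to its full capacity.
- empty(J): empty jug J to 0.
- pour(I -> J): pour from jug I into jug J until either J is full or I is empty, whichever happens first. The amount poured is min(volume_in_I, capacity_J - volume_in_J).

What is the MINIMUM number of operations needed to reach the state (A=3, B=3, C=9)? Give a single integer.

BFS from (A=1, B=6, C=2). One shortest path:
  1. fill(A) -> (A=5 B=6 C=2)
  2. fill(B) -> (A=5 B=8 C=2)
  3. pour(A -> C) -> (A=0 B=8 C=7)
  4. pour(B -> A) -> (A=5 B=3 C=7)
  5. pour(A -> C) -> (A=3 B=3 C=9)
Reached target in 5 moves.

Answer: 5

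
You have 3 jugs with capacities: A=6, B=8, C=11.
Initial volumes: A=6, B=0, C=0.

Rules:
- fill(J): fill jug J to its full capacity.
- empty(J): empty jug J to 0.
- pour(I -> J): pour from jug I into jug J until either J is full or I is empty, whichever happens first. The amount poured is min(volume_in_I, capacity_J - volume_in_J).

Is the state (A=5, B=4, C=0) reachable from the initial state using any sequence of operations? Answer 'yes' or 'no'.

BFS from (A=6, B=0, C=0):
  1. fill(C) -> (A=6 B=0 C=11)
  2. pour(A -> B) -> (A=0 B=6 C=11)
  3. pour(C -> A) -> (A=6 B=6 C=5)
  4. pour(A -> B) -> (A=4 B=8 C=5)
  5. empty(B) -> (A=4 B=0 C=5)
  6. pour(A -> B) -> (A=0 B=4 C=5)
  7. pour(C -> A) -> (A=5 B=4 C=0)
Target reached → yes.

Answer: yes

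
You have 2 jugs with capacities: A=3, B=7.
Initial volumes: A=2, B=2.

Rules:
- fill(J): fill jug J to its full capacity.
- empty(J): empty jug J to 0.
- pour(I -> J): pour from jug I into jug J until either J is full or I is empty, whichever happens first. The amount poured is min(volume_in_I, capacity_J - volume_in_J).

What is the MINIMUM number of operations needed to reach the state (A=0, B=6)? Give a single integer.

Answer: 3

Derivation:
BFS from (A=2, B=2). One shortest path:
  1. fill(B) -> (A=2 B=7)
  2. pour(B -> A) -> (A=3 B=6)
  3. empty(A) -> (A=0 B=6)
Reached target in 3 moves.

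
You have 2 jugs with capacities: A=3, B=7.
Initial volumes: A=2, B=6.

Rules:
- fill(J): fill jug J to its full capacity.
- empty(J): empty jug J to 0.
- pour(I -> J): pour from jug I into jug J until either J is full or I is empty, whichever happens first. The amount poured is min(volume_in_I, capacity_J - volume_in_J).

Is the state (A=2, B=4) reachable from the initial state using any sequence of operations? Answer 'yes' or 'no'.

BFS explored all 21 reachable states.
Reachable set includes: (0,0), (0,1), (0,2), (0,3), (0,4), (0,5), (0,6), (0,7), (1,0), (1,7), (2,0), (2,6) ...
Target (A=2, B=4) not in reachable set → no.

Answer: no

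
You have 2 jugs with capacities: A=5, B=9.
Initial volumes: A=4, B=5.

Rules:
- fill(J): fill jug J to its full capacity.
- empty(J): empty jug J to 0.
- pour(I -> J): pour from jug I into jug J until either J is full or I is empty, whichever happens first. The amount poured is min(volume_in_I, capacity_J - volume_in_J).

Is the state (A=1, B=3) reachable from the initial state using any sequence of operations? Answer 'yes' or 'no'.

BFS explored all 29 reachable states.
Reachable set includes: (0,0), (0,1), (0,2), (0,3), (0,4), (0,5), (0,6), (0,7), (0,8), (0,9), (1,0), (1,9) ...
Target (A=1, B=3) not in reachable set → no.

Answer: no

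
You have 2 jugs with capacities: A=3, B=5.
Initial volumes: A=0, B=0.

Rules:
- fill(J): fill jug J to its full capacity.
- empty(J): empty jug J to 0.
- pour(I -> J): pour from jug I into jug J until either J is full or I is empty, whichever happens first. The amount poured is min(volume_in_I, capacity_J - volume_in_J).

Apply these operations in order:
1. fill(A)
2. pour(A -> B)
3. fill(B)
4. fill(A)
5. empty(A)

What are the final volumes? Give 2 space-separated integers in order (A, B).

Answer: 0 5

Derivation:
Step 1: fill(A) -> (A=3 B=0)
Step 2: pour(A -> B) -> (A=0 B=3)
Step 3: fill(B) -> (A=0 B=5)
Step 4: fill(A) -> (A=3 B=5)
Step 5: empty(A) -> (A=0 B=5)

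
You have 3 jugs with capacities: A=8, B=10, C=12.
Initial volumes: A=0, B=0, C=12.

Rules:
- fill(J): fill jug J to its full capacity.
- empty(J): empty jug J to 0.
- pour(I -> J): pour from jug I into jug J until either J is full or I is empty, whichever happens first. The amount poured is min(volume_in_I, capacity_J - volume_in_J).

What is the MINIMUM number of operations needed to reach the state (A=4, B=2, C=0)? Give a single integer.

Answer: 6

Derivation:
BFS from (A=0, B=0, C=12). One shortest path:
  1. fill(B) -> (A=0 B=10 C=12)
  2. pour(B -> A) -> (A=8 B=2 C=12)
  3. empty(A) -> (A=0 B=2 C=12)
  4. pour(C -> A) -> (A=8 B=2 C=4)
  5. empty(A) -> (A=0 B=2 C=4)
  6. pour(C -> A) -> (A=4 B=2 C=0)
Reached target in 6 moves.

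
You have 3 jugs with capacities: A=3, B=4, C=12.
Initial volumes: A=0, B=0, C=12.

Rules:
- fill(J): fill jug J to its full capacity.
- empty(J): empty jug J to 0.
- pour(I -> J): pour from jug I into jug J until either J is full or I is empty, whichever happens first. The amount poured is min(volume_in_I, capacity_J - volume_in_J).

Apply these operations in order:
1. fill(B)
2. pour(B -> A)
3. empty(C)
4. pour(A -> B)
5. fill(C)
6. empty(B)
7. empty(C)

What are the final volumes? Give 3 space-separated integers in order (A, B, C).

Answer: 0 0 0

Derivation:
Step 1: fill(B) -> (A=0 B=4 C=12)
Step 2: pour(B -> A) -> (A=3 B=1 C=12)
Step 3: empty(C) -> (A=3 B=1 C=0)
Step 4: pour(A -> B) -> (A=0 B=4 C=0)
Step 5: fill(C) -> (A=0 B=4 C=12)
Step 6: empty(B) -> (A=0 B=0 C=12)
Step 7: empty(C) -> (A=0 B=0 C=0)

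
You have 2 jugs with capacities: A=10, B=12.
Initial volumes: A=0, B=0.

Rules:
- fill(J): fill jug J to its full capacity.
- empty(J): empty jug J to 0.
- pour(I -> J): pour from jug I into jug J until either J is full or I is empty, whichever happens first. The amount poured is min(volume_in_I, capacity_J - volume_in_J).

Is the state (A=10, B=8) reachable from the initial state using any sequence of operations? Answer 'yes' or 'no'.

BFS from (A=0, B=0):
  1. fill(A) -> (A=10 B=0)
  2. pour(A -> B) -> (A=0 B=10)
  3. fill(A) -> (A=10 B=10)
  4. pour(A -> B) -> (A=8 B=12)
  5. empty(B) -> (A=8 B=0)
  6. pour(A -> B) -> (A=0 B=8)
  7. fill(A) -> (A=10 B=8)
Target reached → yes.

Answer: yes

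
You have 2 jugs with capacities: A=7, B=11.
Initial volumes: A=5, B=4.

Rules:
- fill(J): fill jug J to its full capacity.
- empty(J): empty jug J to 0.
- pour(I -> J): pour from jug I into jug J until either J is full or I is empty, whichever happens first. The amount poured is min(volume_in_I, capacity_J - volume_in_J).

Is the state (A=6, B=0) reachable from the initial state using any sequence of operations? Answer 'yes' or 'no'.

BFS from (A=5, B=4):
  1. pour(B -> A) -> (A=7 B=2)
  2. empty(A) -> (A=0 B=2)
  3. pour(B -> A) -> (A=2 B=0)
  4. fill(B) -> (A=2 B=11)
  5. pour(B -> A) -> (A=7 B=6)
  6. empty(A) -> (A=0 B=6)
  7. pour(B -> A) -> (A=6 B=0)
Target reached → yes.

Answer: yes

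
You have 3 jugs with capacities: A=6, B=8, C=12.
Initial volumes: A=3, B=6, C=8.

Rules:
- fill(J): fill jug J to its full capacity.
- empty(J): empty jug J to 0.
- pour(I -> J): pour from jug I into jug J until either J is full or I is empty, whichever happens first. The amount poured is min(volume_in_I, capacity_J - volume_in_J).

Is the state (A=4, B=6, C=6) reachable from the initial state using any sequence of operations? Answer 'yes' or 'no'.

Answer: no

Derivation:
BFS explored all 327 reachable states.
Reachable set includes: (0,0,0), (0,0,1), (0,0,2), (0,0,3), (0,0,4), (0,0,5), (0,0,6), (0,0,7), (0,0,8), (0,0,9), (0,0,10), (0,0,11) ...
Target (A=4, B=6, C=6) not in reachable set → no.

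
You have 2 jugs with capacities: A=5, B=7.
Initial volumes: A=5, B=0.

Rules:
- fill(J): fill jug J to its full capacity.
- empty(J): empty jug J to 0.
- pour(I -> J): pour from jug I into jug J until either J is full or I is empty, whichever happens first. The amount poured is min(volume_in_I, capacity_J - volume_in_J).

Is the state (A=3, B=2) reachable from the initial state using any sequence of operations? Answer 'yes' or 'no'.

Answer: no

Derivation:
BFS explored all 24 reachable states.
Reachable set includes: (0,0), (0,1), (0,2), (0,3), (0,4), (0,5), (0,6), (0,7), (1,0), (1,7), (2,0), (2,7) ...
Target (A=3, B=2) not in reachable set → no.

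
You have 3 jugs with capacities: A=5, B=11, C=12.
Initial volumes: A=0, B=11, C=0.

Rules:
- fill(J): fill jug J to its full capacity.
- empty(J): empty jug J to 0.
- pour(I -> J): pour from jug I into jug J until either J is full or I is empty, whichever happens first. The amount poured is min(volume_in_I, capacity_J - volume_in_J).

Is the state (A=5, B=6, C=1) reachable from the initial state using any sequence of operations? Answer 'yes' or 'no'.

BFS from (A=0, B=11, C=0):
  1. empty(B) -> (A=0 B=0 C=0)
  2. fill(C) -> (A=0 B=0 C=12)
  3. pour(C -> B) -> (A=0 B=11 C=1)
  4. pour(B -> A) -> (A=5 B=6 C=1)
Target reached → yes.

Answer: yes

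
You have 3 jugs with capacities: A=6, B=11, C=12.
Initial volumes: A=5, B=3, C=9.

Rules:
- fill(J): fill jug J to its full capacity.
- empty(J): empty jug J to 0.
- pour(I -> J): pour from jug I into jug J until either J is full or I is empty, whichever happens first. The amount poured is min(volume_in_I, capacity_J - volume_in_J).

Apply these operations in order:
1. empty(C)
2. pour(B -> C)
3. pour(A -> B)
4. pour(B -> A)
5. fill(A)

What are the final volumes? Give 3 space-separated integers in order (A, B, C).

Step 1: empty(C) -> (A=5 B=3 C=0)
Step 2: pour(B -> C) -> (A=5 B=0 C=3)
Step 3: pour(A -> B) -> (A=0 B=5 C=3)
Step 4: pour(B -> A) -> (A=5 B=0 C=3)
Step 5: fill(A) -> (A=6 B=0 C=3)

Answer: 6 0 3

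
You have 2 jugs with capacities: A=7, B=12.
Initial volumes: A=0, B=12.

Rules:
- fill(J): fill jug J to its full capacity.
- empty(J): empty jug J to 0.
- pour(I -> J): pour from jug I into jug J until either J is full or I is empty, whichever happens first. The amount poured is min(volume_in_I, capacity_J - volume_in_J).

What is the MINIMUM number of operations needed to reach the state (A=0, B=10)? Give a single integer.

Answer: 6

Derivation:
BFS from (A=0, B=12). One shortest path:
  1. pour(B -> A) -> (A=7 B=5)
  2. empty(A) -> (A=0 B=5)
  3. pour(B -> A) -> (A=5 B=0)
  4. fill(B) -> (A=5 B=12)
  5. pour(B -> A) -> (A=7 B=10)
  6. empty(A) -> (A=0 B=10)
Reached target in 6 moves.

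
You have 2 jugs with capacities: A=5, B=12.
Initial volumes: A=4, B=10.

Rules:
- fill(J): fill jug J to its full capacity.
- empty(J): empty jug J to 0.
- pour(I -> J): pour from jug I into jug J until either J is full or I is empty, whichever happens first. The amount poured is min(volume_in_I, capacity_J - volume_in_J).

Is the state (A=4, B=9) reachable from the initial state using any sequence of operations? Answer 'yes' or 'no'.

BFS explored all 35 reachable states.
Reachable set includes: (0,0), (0,1), (0,2), (0,3), (0,4), (0,5), (0,6), (0,7), (0,8), (0,9), (0,10), (0,11) ...
Target (A=4, B=9) not in reachable set → no.

Answer: no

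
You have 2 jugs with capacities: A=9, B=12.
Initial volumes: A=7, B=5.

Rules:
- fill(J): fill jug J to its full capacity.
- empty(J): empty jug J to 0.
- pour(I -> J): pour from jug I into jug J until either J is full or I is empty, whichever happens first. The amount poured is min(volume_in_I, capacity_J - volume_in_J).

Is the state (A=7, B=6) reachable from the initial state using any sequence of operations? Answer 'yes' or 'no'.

Answer: no

Derivation:
BFS explored all 43 reachable states.
Reachable set includes: (0,0), (0,1), (0,2), (0,3), (0,4), (0,5), (0,6), (0,7), (0,8), (0,9), (0,10), (0,11) ...
Target (A=7, B=6) not in reachable set → no.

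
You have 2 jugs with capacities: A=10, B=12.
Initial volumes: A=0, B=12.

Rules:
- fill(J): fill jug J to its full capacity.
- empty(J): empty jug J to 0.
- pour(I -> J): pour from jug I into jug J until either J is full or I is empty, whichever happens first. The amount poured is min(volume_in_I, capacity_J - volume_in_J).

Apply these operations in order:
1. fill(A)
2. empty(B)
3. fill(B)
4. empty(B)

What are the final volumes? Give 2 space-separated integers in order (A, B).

Answer: 10 0

Derivation:
Step 1: fill(A) -> (A=10 B=12)
Step 2: empty(B) -> (A=10 B=0)
Step 3: fill(B) -> (A=10 B=12)
Step 4: empty(B) -> (A=10 B=0)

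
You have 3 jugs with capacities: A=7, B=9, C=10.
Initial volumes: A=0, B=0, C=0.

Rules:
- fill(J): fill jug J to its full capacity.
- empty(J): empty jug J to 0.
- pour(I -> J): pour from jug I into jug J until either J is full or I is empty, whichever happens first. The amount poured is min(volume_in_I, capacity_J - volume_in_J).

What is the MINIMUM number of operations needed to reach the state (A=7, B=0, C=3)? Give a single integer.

Answer: 2

Derivation:
BFS from (A=0, B=0, C=0). One shortest path:
  1. fill(C) -> (A=0 B=0 C=10)
  2. pour(C -> A) -> (A=7 B=0 C=3)
Reached target in 2 moves.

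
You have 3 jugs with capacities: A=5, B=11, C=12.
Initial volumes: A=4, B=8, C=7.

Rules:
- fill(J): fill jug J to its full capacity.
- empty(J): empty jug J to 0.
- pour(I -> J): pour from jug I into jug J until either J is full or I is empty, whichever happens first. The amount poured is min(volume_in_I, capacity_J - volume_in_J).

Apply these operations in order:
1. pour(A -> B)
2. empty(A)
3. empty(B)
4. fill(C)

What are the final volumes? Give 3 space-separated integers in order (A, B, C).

Answer: 0 0 12

Derivation:
Step 1: pour(A -> B) -> (A=1 B=11 C=7)
Step 2: empty(A) -> (A=0 B=11 C=7)
Step 3: empty(B) -> (A=0 B=0 C=7)
Step 4: fill(C) -> (A=0 B=0 C=12)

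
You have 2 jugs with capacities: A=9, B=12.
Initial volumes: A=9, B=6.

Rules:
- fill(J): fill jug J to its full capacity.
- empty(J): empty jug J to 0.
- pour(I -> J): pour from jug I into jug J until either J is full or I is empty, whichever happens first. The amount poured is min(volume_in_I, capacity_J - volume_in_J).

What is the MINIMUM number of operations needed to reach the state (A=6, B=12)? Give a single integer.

Answer: 3

Derivation:
BFS from (A=9, B=6). One shortest path:
  1. empty(A) -> (A=0 B=6)
  2. pour(B -> A) -> (A=6 B=0)
  3. fill(B) -> (A=6 B=12)
Reached target in 3 moves.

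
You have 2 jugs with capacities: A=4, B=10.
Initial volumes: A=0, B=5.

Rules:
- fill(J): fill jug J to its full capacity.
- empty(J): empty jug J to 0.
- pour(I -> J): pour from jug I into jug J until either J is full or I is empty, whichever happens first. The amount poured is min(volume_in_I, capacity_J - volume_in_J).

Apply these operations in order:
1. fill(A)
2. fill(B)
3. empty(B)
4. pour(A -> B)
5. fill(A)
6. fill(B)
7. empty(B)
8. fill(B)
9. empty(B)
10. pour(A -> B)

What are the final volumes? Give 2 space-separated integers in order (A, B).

Answer: 0 4

Derivation:
Step 1: fill(A) -> (A=4 B=5)
Step 2: fill(B) -> (A=4 B=10)
Step 3: empty(B) -> (A=4 B=0)
Step 4: pour(A -> B) -> (A=0 B=4)
Step 5: fill(A) -> (A=4 B=4)
Step 6: fill(B) -> (A=4 B=10)
Step 7: empty(B) -> (A=4 B=0)
Step 8: fill(B) -> (A=4 B=10)
Step 9: empty(B) -> (A=4 B=0)
Step 10: pour(A -> B) -> (A=0 B=4)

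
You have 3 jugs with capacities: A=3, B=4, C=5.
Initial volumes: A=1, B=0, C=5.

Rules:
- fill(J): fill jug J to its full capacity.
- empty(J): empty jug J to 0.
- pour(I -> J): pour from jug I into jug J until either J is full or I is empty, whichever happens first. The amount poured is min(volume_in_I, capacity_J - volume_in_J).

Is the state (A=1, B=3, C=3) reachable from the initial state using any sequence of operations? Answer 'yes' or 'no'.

BFS explored all 96 reachable states.
Reachable set includes: (0,0,0), (0,0,1), (0,0,2), (0,0,3), (0,0,4), (0,0,5), (0,1,0), (0,1,1), (0,1,2), (0,1,3), (0,1,4), (0,1,5) ...
Target (A=1, B=3, C=3) not in reachable set → no.

Answer: no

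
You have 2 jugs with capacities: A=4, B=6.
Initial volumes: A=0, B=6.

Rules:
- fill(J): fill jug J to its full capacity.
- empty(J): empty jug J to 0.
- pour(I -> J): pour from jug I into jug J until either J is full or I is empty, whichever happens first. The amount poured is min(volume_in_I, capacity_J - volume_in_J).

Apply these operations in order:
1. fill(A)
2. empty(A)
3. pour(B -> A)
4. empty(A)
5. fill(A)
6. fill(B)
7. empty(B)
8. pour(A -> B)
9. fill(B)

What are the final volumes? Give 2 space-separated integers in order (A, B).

Answer: 0 6

Derivation:
Step 1: fill(A) -> (A=4 B=6)
Step 2: empty(A) -> (A=0 B=6)
Step 3: pour(B -> A) -> (A=4 B=2)
Step 4: empty(A) -> (A=0 B=2)
Step 5: fill(A) -> (A=4 B=2)
Step 6: fill(B) -> (A=4 B=6)
Step 7: empty(B) -> (A=4 B=0)
Step 8: pour(A -> B) -> (A=0 B=4)
Step 9: fill(B) -> (A=0 B=6)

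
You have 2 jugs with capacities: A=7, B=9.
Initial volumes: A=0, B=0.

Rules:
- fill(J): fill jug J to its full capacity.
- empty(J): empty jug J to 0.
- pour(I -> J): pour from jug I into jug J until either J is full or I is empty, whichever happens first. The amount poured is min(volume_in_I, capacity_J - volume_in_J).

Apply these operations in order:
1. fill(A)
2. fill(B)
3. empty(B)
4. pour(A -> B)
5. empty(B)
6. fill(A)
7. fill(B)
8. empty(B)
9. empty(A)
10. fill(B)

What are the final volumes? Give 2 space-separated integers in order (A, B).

Step 1: fill(A) -> (A=7 B=0)
Step 2: fill(B) -> (A=7 B=9)
Step 3: empty(B) -> (A=7 B=0)
Step 4: pour(A -> B) -> (A=0 B=7)
Step 5: empty(B) -> (A=0 B=0)
Step 6: fill(A) -> (A=7 B=0)
Step 7: fill(B) -> (A=7 B=9)
Step 8: empty(B) -> (A=7 B=0)
Step 9: empty(A) -> (A=0 B=0)
Step 10: fill(B) -> (A=0 B=9)

Answer: 0 9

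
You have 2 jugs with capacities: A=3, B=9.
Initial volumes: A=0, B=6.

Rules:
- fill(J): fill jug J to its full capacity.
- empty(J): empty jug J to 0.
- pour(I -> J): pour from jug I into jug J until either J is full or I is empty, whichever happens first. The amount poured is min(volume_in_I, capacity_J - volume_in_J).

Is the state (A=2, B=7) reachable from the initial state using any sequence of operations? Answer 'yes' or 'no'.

Answer: no

Derivation:
BFS explored all 8 reachable states.
Reachable set includes: (0,0), (0,3), (0,6), (0,9), (3,0), (3,3), (3,6), (3,9)
Target (A=2, B=7) not in reachable set → no.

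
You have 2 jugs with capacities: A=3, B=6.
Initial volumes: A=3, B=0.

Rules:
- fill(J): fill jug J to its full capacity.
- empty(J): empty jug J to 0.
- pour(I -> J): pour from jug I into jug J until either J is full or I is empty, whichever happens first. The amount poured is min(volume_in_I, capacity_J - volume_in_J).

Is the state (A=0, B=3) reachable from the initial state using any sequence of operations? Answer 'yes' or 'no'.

BFS from (A=3, B=0):
  1. pour(A -> B) -> (A=0 B=3)
Target reached → yes.

Answer: yes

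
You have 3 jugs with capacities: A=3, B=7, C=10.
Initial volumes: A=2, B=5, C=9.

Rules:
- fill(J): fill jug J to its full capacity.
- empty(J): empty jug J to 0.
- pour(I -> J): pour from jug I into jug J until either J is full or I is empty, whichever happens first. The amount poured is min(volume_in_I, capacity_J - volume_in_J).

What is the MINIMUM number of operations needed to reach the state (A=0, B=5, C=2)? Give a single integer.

BFS from (A=2, B=5, C=9). One shortest path:
  1. empty(C) -> (A=2 B=5 C=0)
  2. pour(A -> C) -> (A=0 B=5 C=2)
Reached target in 2 moves.

Answer: 2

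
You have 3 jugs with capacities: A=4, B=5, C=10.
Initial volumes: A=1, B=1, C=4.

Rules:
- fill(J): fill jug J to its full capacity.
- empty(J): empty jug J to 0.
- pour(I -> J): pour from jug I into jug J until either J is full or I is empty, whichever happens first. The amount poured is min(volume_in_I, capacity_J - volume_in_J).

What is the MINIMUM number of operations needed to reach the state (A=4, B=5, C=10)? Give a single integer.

Answer: 3

Derivation:
BFS from (A=1, B=1, C=4). One shortest path:
  1. fill(A) -> (A=4 B=1 C=4)
  2. fill(B) -> (A=4 B=5 C=4)
  3. fill(C) -> (A=4 B=5 C=10)
Reached target in 3 moves.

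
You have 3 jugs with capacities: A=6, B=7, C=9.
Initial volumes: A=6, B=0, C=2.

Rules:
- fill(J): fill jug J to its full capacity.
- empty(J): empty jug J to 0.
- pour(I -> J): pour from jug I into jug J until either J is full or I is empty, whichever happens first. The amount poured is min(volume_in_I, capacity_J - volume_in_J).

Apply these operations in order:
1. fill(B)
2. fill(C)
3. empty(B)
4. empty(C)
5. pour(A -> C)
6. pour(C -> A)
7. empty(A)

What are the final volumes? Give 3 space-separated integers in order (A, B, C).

Step 1: fill(B) -> (A=6 B=7 C=2)
Step 2: fill(C) -> (A=6 B=7 C=9)
Step 3: empty(B) -> (A=6 B=0 C=9)
Step 4: empty(C) -> (A=6 B=0 C=0)
Step 5: pour(A -> C) -> (A=0 B=0 C=6)
Step 6: pour(C -> A) -> (A=6 B=0 C=0)
Step 7: empty(A) -> (A=0 B=0 C=0)

Answer: 0 0 0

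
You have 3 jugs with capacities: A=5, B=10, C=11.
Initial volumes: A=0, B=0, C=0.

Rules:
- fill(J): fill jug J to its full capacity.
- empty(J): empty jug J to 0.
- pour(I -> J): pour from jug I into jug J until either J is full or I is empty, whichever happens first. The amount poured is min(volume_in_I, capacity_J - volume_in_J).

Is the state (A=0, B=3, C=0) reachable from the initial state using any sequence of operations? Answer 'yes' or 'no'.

BFS from (A=0, B=0, C=0):
  1. fill(A) -> (A=5 B=0 C=0)
  2. fill(B) -> (A=5 B=10 C=0)
  3. pour(A -> C) -> (A=0 B=10 C=5)
  4. pour(B -> C) -> (A=0 B=4 C=11)
  5. empty(C) -> (A=0 B=4 C=0)
  6. pour(B -> C) -> (A=0 B=0 C=4)
  7. fill(B) -> (A=0 B=10 C=4)
  8. pour(B -> C) -> (A=0 B=3 C=11)
  9. empty(C) -> (A=0 B=3 C=0)
Target reached → yes.

Answer: yes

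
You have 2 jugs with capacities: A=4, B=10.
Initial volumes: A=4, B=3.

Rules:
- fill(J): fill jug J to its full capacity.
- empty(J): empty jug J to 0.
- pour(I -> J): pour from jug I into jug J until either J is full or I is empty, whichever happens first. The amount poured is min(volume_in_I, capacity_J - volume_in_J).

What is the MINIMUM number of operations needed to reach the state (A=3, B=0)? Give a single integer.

BFS from (A=4, B=3). One shortest path:
  1. empty(A) -> (A=0 B=3)
  2. pour(B -> A) -> (A=3 B=0)
Reached target in 2 moves.

Answer: 2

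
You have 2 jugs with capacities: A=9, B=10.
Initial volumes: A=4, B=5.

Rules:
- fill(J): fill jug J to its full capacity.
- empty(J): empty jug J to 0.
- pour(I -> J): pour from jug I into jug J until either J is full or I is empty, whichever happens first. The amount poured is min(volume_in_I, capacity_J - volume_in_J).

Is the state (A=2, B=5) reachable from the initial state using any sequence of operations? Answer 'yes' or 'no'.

BFS explored all 39 reachable states.
Reachable set includes: (0,0), (0,1), (0,2), (0,3), (0,4), (0,5), (0,6), (0,7), (0,8), (0,9), (0,10), (1,0) ...
Target (A=2, B=5) not in reachable set → no.

Answer: no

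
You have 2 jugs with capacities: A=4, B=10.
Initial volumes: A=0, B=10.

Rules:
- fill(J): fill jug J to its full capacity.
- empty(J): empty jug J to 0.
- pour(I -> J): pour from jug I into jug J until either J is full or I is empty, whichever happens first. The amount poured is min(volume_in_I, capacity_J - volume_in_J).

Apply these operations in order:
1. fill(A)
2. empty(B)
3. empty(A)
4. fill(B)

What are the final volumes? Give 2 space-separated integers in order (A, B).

Step 1: fill(A) -> (A=4 B=10)
Step 2: empty(B) -> (A=4 B=0)
Step 3: empty(A) -> (A=0 B=0)
Step 4: fill(B) -> (A=0 B=10)

Answer: 0 10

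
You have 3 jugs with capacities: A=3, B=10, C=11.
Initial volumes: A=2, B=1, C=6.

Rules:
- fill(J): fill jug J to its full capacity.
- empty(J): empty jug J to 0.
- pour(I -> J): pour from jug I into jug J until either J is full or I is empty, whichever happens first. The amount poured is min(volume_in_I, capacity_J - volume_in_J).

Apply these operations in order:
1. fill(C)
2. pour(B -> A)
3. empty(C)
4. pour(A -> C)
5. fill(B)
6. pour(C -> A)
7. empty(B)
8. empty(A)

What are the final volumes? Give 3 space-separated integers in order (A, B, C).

Answer: 0 0 0

Derivation:
Step 1: fill(C) -> (A=2 B=1 C=11)
Step 2: pour(B -> A) -> (A=3 B=0 C=11)
Step 3: empty(C) -> (A=3 B=0 C=0)
Step 4: pour(A -> C) -> (A=0 B=0 C=3)
Step 5: fill(B) -> (A=0 B=10 C=3)
Step 6: pour(C -> A) -> (A=3 B=10 C=0)
Step 7: empty(B) -> (A=3 B=0 C=0)
Step 8: empty(A) -> (A=0 B=0 C=0)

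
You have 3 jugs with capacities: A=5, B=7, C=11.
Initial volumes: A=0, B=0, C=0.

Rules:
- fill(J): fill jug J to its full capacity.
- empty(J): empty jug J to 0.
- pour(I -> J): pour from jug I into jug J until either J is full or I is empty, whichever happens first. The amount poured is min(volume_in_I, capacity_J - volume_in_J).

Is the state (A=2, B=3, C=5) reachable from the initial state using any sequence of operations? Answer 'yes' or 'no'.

Answer: no

Derivation:
BFS explored all 336 reachable states.
Reachable set includes: (0,0,0), (0,0,1), (0,0,2), (0,0,3), (0,0,4), (0,0,5), (0,0,6), (0,0,7), (0,0,8), (0,0,9), (0,0,10), (0,0,11) ...
Target (A=2, B=3, C=5) not in reachable set → no.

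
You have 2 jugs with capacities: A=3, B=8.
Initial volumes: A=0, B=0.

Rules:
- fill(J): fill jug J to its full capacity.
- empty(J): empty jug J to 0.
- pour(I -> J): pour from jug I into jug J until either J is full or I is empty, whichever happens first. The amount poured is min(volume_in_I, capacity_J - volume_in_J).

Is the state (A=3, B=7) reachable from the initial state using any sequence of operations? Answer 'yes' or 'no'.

BFS from (A=0, B=0):
  1. fill(B) -> (A=0 B=8)
  2. pour(B -> A) -> (A=3 B=5)
  3. empty(A) -> (A=0 B=5)
  4. pour(B -> A) -> (A=3 B=2)
  5. empty(A) -> (A=0 B=2)
  6. pour(B -> A) -> (A=2 B=0)
  7. fill(B) -> (A=2 B=8)
  8. pour(B -> A) -> (A=3 B=7)
Target reached → yes.

Answer: yes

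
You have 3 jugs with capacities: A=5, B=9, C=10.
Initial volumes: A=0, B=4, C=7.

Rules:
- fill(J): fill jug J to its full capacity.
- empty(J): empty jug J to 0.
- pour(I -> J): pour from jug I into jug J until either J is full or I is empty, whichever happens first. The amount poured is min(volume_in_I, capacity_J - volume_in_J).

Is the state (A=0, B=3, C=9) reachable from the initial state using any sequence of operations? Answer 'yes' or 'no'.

BFS from (A=0, B=4, C=7):
  1. fill(A) -> (A=5 B=4 C=7)
  2. empty(B) -> (A=5 B=0 C=7)
  3. pour(C -> B) -> (A=5 B=7 C=0)
  4. pour(A -> B) -> (A=3 B=9 C=0)
  5. pour(B -> C) -> (A=3 B=0 C=9)
  6. pour(A -> B) -> (A=0 B=3 C=9)
Target reached → yes.

Answer: yes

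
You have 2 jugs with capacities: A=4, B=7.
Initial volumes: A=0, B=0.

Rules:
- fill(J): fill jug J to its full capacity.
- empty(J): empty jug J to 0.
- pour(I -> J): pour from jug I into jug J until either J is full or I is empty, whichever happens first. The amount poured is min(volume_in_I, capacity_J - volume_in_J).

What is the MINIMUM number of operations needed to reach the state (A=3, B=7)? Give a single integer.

BFS from (A=0, B=0). One shortest path:
  1. fill(B) -> (A=0 B=7)
  2. pour(B -> A) -> (A=4 B=3)
  3. empty(A) -> (A=0 B=3)
  4. pour(B -> A) -> (A=3 B=0)
  5. fill(B) -> (A=3 B=7)
Reached target in 5 moves.

Answer: 5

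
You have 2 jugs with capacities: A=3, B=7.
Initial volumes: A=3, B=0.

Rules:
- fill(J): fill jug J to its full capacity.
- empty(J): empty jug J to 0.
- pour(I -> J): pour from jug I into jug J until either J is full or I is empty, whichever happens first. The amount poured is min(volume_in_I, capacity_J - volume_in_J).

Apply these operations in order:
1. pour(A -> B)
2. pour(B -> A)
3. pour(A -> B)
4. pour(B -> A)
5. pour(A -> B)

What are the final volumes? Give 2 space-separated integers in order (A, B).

Answer: 0 3

Derivation:
Step 1: pour(A -> B) -> (A=0 B=3)
Step 2: pour(B -> A) -> (A=3 B=0)
Step 3: pour(A -> B) -> (A=0 B=3)
Step 4: pour(B -> A) -> (A=3 B=0)
Step 5: pour(A -> B) -> (A=0 B=3)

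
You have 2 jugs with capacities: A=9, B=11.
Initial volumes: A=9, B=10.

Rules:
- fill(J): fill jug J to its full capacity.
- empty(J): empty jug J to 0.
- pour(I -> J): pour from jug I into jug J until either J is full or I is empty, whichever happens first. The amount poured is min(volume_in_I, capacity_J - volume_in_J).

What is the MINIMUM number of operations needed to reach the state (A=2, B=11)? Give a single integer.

BFS from (A=9, B=10). One shortest path:
  1. empty(A) -> (A=0 B=10)
  2. fill(B) -> (A=0 B=11)
  3. pour(B -> A) -> (A=9 B=2)
  4. empty(A) -> (A=0 B=2)
  5. pour(B -> A) -> (A=2 B=0)
  6. fill(B) -> (A=2 B=11)
Reached target in 6 moves.

Answer: 6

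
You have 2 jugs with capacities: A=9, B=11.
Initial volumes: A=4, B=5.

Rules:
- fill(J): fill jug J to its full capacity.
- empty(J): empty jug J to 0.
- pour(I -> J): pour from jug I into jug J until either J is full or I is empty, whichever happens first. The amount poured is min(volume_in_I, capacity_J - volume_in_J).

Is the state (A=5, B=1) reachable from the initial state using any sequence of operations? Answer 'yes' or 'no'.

BFS explored all 41 reachable states.
Reachable set includes: (0,0), (0,1), (0,2), (0,3), (0,4), (0,5), (0,6), (0,7), (0,8), (0,9), (0,10), (0,11) ...
Target (A=5, B=1) not in reachable set → no.

Answer: no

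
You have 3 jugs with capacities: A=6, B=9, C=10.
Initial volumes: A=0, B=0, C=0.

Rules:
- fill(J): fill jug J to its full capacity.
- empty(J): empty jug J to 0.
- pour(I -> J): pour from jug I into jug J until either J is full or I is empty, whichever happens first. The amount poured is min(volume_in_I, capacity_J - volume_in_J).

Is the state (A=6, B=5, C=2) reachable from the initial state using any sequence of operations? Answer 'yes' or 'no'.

Answer: yes

Derivation:
BFS from (A=0, B=0, C=0):
  1. fill(A) -> (A=6 B=0 C=0)
  2. fill(C) -> (A=6 B=0 C=10)
  3. pour(C -> B) -> (A=6 B=9 C=1)
  4. empty(B) -> (A=6 B=0 C=1)
  5. pour(C -> B) -> (A=6 B=1 C=0)
  6. pour(A -> C) -> (A=0 B=1 C=6)
  7. fill(A) -> (A=6 B=1 C=6)
  8. pour(A -> C) -> (A=2 B=1 C=10)
  9. pour(C -> B) -> (A=2 B=9 C=2)
  10. pour(B -> A) -> (A=6 B=5 C=2)
Target reached → yes.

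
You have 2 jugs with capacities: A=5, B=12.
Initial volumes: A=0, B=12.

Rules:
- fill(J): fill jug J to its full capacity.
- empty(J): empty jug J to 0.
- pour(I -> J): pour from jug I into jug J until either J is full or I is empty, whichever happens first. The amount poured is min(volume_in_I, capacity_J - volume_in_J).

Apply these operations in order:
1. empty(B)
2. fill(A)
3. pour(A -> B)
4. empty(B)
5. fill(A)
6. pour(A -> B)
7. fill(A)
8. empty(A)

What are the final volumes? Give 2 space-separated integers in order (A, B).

Step 1: empty(B) -> (A=0 B=0)
Step 2: fill(A) -> (A=5 B=0)
Step 3: pour(A -> B) -> (A=0 B=5)
Step 4: empty(B) -> (A=0 B=0)
Step 5: fill(A) -> (A=5 B=0)
Step 6: pour(A -> B) -> (A=0 B=5)
Step 7: fill(A) -> (A=5 B=5)
Step 8: empty(A) -> (A=0 B=5)

Answer: 0 5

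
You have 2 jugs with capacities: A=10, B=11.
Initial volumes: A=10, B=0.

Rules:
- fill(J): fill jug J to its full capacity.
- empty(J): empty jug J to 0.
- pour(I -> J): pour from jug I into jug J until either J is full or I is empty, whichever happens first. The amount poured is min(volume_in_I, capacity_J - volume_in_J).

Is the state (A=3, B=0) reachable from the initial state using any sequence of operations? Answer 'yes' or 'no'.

BFS from (A=10, B=0):
  1. empty(A) -> (A=0 B=0)
  2. fill(B) -> (A=0 B=11)
  3. pour(B -> A) -> (A=10 B=1)
  4. empty(A) -> (A=0 B=1)
  5. pour(B -> A) -> (A=1 B=0)
  6. fill(B) -> (A=1 B=11)
  7. pour(B -> A) -> (A=10 B=2)
  8. empty(A) -> (A=0 B=2)
  9. pour(B -> A) -> (A=2 B=0)
  10. fill(B) -> (A=2 B=11)
  11. pour(B -> A) -> (A=10 B=3)
  12. empty(A) -> (A=0 B=3)
  13. pour(B -> A) -> (A=3 B=0)
Target reached → yes.

Answer: yes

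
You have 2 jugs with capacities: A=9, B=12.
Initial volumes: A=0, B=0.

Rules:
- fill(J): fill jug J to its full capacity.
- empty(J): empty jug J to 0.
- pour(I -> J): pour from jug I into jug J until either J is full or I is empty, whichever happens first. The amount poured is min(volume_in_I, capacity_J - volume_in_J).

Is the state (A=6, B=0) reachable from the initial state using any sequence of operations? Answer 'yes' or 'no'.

BFS from (A=0, B=0):
  1. fill(A) -> (A=9 B=0)
  2. pour(A -> B) -> (A=0 B=9)
  3. fill(A) -> (A=9 B=9)
  4. pour(A -> B) -> (A=6 B=12)
  5. empty(B) -> (A=6 B=0)
Target reached → yes.

Answer: yes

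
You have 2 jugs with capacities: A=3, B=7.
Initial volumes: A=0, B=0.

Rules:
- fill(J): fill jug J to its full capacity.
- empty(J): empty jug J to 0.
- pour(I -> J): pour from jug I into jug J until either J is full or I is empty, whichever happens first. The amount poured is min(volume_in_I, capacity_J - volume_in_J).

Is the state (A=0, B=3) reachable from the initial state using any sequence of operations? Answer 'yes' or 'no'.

BFS from (A=0, B=0):
  1. fill(A) -> (A=3 B=0)
  2. pour(A -> B) -> (A=0 B=3)
Target reached → yes.

Answer: yes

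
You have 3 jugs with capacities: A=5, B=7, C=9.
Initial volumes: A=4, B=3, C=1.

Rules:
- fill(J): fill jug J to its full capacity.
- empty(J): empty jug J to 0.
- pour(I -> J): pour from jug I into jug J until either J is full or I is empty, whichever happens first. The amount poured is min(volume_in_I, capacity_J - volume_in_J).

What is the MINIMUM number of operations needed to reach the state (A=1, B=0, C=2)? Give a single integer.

BFS from (A=4, B=3, C=1). One shortest path:
  1. pour(B -> A) -> (A=5 B=2 C=1)
  2. empty(A) -> (A=0 B=2 C=1)
  3. pour(C -> A) -> (A=1 B=2 C=0)
  4. pour(B -> C) -> (A=1 B=0 C=2)
Reached target in 4 moves.

Answer: 4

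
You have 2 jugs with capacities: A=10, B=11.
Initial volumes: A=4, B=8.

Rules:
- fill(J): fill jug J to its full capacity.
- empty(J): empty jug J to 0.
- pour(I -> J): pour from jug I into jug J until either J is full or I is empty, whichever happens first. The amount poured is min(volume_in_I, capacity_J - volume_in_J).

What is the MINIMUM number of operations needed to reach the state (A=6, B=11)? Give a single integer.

BFS from (A=4, B=8). One shortest path:
  1. fill(A) -> (A=10 B=8)
  2. pour(A -> B) -> (A=7 B=11)
  3. empty(B) -> (A=7 B=0)
  4. pour(A -> B) -> (A=0 B=7)
  5. fill(A) -> (A=10 B=7)
  6. pour(A -> B) -> (A=6 B=11)
Reached target in 6 moves.

Answer: 6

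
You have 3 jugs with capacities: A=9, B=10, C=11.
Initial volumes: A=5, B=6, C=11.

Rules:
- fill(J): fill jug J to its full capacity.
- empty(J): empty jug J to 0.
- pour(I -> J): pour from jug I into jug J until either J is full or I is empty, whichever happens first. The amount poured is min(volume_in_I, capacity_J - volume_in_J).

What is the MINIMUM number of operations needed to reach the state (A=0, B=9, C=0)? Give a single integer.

Answer: 4

Derivation:
BFS from (A=5, B=6, C=11). One shortest path:
  1. fill(A) -> (A=9 B=6 C=11)
  2. empty(B) -> (A=9 B=0 C=11)
  3. empty(C) -> (A=9 B=0 C=0)
  4. pour(A -> B) -> (A=0 B=9 C=0)
Reached target in 4 moves.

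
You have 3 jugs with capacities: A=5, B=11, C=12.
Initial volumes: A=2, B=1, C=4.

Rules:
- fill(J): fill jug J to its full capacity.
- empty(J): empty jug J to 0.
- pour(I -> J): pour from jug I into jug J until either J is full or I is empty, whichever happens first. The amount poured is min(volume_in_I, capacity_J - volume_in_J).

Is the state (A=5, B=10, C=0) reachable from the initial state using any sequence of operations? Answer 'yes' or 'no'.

Answer: yes

Derivation:
BFS from (A=2, B=1, C=4):
  1. fill(C) -> (A=2 B=1 C=12)
  2. pour(C -> A) -> (A=5 B=1 C=9)
  3. pour(C -> B) -> (A=5 B=10 C=0)
Target reached → yes.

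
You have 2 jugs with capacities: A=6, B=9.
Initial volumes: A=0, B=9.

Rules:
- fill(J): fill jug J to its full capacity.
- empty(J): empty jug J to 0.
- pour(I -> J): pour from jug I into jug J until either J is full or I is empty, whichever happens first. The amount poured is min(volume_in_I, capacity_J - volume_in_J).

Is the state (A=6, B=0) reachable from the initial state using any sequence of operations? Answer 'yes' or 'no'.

BFS from (A=0, B=9):
  1. fill(A) -> (A=6 B=9)
  2. empty(B) -> (A=6 B=0)
Target reached → yes.

Answer: yes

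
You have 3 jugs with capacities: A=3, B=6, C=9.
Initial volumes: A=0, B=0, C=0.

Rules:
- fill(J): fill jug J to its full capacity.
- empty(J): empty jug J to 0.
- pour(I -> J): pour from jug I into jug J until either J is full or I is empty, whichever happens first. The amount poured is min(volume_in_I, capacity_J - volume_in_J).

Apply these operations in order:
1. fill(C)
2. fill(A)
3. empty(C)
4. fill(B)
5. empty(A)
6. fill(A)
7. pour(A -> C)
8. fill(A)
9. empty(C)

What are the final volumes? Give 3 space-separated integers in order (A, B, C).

Answer: 3 6 0

Derivation:
Step 1: fill(C) -> (A=0 B=0 C=9)
Step 2: fill(A) -> (A=3 B=0 C=9)
Step 3: empty(C) -> (A=3 B=0 C=0)
Step 4: fill(B) -> (A=3 B=6 C=0)
Step 5: empty(A) -> (A=0 B=6 C=0)
Step 6: fill(A) -> (A=3 B=6 C=0)
Step 7: pour(A -> C) -> (A=0 B=6 C=3)
Step 8: fill(A) -> (A=3 B=6 C=3)
Step 9: empty(C) -> (A=3 B=6 C=0)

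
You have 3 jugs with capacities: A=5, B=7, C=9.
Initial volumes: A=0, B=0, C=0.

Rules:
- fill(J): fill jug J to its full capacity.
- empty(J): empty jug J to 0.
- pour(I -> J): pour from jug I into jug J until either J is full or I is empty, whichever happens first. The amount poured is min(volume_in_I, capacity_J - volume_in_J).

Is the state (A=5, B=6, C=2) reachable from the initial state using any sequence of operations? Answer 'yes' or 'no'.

Answer: yes

Derivation:
BFS from (A=0, B=0, C=0):
  1. fill(C) -> (A=0 B=0 C=9)
  2. pour(C -> A) -> (A=5 B=0 C=4)
  3. empty(A) -> (A=0 B=0 C=4)
  4. pour(C -> A) -> (A=4 B=0 C=0)
  5. fill(C) -> (A=4 B=0 C=9)
  6. pour(C -> B) -> (A=4 B=7 C=2)
  7. pour(B -> A) -> (A=5 B=6 C=2)
Target reached → yes.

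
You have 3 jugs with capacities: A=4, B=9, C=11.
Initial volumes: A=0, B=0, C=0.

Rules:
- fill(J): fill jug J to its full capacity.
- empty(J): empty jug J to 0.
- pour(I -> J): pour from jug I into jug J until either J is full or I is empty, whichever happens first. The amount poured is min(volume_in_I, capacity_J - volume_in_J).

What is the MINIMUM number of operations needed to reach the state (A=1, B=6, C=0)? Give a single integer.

BFS from (A=0, B=0, C=0). One shortest path:
  1. fill(C) -> (A=0 B=0 C=11)
  2. pour(C -> B) -> (A=0 B=9 C=2)
  3. pour(B -> A) -> (A=4 B=5 C=2)
  4. empty(A) -> (A=0 B=5 C=2)
  5. pour(B -> A) -> (A=4 B=1 C=2)
  6. pour(A -> C) -> (A=0 B=1 C=6)
  7. pour(B -> A) -> (A=1 B=0 C=6)
  8. pour(C -> B) -> (A=1 B=6 C=0)
Reached target in 8 moves.

Answer: 8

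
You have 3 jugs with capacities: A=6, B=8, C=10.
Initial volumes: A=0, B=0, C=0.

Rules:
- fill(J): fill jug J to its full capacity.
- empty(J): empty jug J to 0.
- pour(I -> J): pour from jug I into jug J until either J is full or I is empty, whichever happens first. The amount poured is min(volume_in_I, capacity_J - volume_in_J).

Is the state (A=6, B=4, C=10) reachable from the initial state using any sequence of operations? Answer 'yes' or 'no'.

BFS from (A=0, B=0, C=0):
  1. fill(C) -> (A=0 B=0 C=10)
  2. pour(C -> A) -> (A=6 B=0 C=4)
  3. pour(C -> B) -> (A=6 B=4 C=0)
  4. fill(C) -> (A=6 B=4 C=10)
Target reached → yes.

Answer: yes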